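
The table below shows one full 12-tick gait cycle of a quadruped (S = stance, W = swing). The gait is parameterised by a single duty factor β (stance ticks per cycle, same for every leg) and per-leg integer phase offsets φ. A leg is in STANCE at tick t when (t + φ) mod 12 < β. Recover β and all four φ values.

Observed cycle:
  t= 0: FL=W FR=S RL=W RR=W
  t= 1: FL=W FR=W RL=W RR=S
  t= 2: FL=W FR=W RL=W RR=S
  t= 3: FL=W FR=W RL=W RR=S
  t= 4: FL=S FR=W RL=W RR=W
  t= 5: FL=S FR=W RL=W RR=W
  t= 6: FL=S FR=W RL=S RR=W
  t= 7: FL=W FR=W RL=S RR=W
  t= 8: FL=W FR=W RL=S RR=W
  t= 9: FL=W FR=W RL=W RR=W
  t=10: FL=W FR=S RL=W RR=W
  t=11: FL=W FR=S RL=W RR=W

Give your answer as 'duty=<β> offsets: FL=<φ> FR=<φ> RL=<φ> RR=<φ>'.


duty β = stance ticks per leg = 3
FL: stance ticks = 3; W→S at t=4 → φ=8
FR: stance ticks = 3; W→S at t=10 → φ=2
RL: stance ticks = 3; W→S at t=6 → φ=6
RR: stance ticks = 3; W→S at t=1 → φ=11

duty=3 offsets: FL=8 FR=2 RL=6 RR=11


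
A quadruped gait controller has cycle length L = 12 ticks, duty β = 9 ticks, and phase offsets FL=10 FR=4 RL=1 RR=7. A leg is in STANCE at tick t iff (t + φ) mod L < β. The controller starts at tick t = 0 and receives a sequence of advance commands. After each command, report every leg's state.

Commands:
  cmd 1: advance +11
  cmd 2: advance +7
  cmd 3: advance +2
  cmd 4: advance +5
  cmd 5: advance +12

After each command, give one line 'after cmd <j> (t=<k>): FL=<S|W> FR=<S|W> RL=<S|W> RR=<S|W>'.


after cmd 1 (t=11): FL=W FR=S RL=S RR=S
after cmd 2 (t=18): FL=S FR=W RL=S RR=S
after cmd 3 (t=20): FL=S FR=S RL=W RR=S
after cmd 4 (t=25): FL=W FR=S RL=S RR=S
after cmd 5 (t=37): FL=W FR=S RL=S RR=S

start t=0: FL=W FR=S RL=S RR=S
cmd 1: advance +11 → t=11, phase=(9,3,0,6) → FL=W FR=S RL=S RR=S
cmd 2: advance +7 → t=18, phase=(4,10,7,1) → FL=S FR=W RL=S RR=S
cmd 3: advance +2 → t=20, phase=(6,0,9,3) → FL=S FR=S RL=W RR=S
cmd 4: advance +5 → t=25, phase=(11,5,2,8) → FL=W FR=S RL=S RR=S
cmd 5: advance +12 → t=37, phase=(11,5,2,8) → FL=W FR=S RL=S RR=S


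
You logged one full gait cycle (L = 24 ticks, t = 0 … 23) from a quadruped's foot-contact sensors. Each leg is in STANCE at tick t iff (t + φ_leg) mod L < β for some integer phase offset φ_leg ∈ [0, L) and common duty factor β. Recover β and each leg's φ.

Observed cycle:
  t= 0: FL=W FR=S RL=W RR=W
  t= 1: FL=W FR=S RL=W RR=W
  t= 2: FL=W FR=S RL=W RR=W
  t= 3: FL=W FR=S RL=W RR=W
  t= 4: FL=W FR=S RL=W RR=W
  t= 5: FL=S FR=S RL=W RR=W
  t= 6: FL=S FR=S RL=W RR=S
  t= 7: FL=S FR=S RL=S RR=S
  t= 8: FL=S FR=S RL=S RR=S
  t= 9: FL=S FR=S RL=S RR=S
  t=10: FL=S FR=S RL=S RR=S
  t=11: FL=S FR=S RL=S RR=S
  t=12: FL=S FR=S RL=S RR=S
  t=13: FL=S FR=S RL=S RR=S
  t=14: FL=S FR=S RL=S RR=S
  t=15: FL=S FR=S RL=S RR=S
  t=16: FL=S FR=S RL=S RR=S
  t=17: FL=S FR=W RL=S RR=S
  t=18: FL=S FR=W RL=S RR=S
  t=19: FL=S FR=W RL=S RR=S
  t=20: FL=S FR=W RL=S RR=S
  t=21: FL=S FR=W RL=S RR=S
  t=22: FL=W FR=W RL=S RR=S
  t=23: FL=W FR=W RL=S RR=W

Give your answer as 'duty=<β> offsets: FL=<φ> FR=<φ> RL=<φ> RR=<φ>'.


duty β = stance ticks per leg = 17
FL: stance ticks = 17; W→S at t=5 → φ=19
FR: stance ticks = 17; W→S at t=0 → φ=0
RL: stance ticks = 17; W→S at t=7 → φ=17
RR: stance ticks = 17; W→S at t=6 → φ=18

duty=17 offsets: FL=19 FR=0 RL=17 RR=18


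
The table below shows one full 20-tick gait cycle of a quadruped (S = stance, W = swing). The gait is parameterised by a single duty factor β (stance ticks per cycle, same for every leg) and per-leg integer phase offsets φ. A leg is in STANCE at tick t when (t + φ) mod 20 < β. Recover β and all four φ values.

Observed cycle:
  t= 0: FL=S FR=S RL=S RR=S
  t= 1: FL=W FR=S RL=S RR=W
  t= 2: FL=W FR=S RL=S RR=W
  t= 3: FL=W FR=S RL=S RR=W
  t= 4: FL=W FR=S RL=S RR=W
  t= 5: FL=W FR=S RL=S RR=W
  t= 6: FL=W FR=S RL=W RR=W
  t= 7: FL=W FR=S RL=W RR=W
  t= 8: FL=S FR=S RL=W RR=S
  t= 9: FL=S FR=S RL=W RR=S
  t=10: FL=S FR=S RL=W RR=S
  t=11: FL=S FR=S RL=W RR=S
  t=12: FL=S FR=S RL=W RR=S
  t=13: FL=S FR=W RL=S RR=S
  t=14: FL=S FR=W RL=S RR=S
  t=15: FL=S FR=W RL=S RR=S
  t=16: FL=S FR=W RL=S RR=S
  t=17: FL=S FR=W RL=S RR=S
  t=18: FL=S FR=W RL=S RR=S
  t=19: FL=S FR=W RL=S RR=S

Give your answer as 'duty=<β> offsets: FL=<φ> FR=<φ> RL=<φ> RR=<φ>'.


duty β = stance ticks per leg = 13
FL: stance ticks = 13; W→S at t=8 → φ=12
FR: stance ticks = 13; W→S at t=0 → φ=0
RL: stance ticks = 13; W→S at t=13 → φ=7
RR: stance ticks = 13; W→S at t=8 → φ=12

duty=13 offsets: FL=12 FR=0 RL=7 RR=12


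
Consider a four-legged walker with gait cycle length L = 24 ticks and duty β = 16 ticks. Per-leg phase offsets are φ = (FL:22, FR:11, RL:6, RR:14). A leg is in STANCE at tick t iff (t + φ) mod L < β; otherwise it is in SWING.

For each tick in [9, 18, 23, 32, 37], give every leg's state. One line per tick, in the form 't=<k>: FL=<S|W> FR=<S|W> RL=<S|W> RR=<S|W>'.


t=9: FL=S FR=W RL=S RR=W
t=18: FL=W FR=S RL=S RR=S
t=23: FL=W FR=S RL=S RR=S
t=32: FL=S FR=W RL=S RR=W
t=37: FL=S FR=S RL=W RR=S

t=9: phase=(7,20,15,23) vs β=16 → FL=S FR=W RL=S RR=W
t=18: phase=(16,5,0,8) vs β=16 → FL=W FR=S RL=S RR=S
t=23: phase=(21,10,5,13) vs β=16 → FL=W FR=S RL=S RR=S
t=32: phase=(6,19,14,22) vs β=16 → FL=S FR=W RL=S RR=W
t=37: phase=(11,0,19,3) vs β=16 → FL=S FR=S RL=W RR=S


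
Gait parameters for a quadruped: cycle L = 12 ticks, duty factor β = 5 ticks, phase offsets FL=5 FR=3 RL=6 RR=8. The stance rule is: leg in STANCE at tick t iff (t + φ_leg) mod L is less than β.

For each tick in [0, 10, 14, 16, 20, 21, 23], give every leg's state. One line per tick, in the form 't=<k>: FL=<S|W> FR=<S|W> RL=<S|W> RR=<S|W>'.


t=0: FL=W FR=S RL=W RR=W
t=10: FL=S FR=S RL=S RR=W
t=14: FL=W FR=W RL=W RR=W
t=16: FL=W FR=W RL=W RR=S
t=20: FL=S FR=W RL=S RR=S
t=21: FL=S FR=S RL=S RR=W
t=23: FL=S FR=S RL=W RR=W

t=0: phase=(5,3,6,8) vs β=5 → FL=W FR=S RL=W RR=W
t=10: phase=(3,1,4,6) vs β=5 → FL=S FR=S RL=S RR=W
t=14: phase=(7,5,8,10) vs β=5 → FL=W FR=W RL=W RR=W
t=16: phase=(9,7,10,0) vs β=5 → FL=W FR=W RL=W RR=S
t=20: phase=(1,11,2,4) vs β=5 → FL=S FR=W RL=S RR=S
t=21: phase=(2,0,3,5) vs β=5 → FL=S FR=S RL=S RR=W
t=23: phase=(4,2,5,7) vs β=5 → FL=S FR=S RL=W RR=W


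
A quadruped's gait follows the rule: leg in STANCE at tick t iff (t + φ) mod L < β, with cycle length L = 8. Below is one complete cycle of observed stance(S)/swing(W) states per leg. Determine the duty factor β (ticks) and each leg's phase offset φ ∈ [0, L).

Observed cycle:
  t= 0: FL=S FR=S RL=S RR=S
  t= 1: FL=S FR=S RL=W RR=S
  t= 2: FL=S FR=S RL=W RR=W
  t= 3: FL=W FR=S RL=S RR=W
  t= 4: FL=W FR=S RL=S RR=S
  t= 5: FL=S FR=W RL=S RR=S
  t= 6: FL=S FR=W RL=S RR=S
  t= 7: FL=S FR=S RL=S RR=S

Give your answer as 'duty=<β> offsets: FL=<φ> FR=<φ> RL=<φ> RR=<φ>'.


duty=6 offsets: FL=3 FR=1 RL=5 RR=4

duty β = stance ticks per leg = 6
FL: stance ticks = 6; W→S at t=5 → φ=3
FR: stance ticks = 6; W→S at t=7 → φ=1
RL: stance ticks = 6; W→S at t=3 → φ=5
RR: stance ticks = 6; W→S at t=4 → φ=4


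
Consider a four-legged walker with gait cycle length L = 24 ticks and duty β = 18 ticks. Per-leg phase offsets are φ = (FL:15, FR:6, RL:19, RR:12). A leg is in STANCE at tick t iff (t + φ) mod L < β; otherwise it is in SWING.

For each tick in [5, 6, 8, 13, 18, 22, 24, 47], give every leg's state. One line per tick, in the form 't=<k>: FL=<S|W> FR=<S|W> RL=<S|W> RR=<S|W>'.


t=5: FL=W FR=S RL=S RR=S
t=6: FL=W FR=S RL=S RR=W
t=8: FL=W FR=S RL=S RR=W
t=13: FL=S FR=W RL=S RR=S
t=18: FL=S FR=S RL=S RR=S
t=22: FL=S FR=S RL=S RR=S
t=24: FL=S FR=S RL=W RR=S
t=47: FL=S FR=S RL=W RR=S

t=5: phase=(20,11,0,17) vs β=18 → FL=W FR=S RL=S RR=S
t=6: phase=(21,12,1,18) vs β=18 → FL=W FR=S RL=S RR=W
t=8: phase=(23,14,3,20) vs β=18 → FL=W FR=S RL=S RR=W
t=13: phase=(4,19,8,1) vs β=18 → FL=S FR=W RL=S RR=S
t=18: phase=(9,0,13,6) vs β=18 → FL=S FR=S RL=S RR=S
t=22: phase=(13,4,17,10) vs β=18 → FL=S FR=S RL=S RR=S
t=24: phase=(15,6,19,12) vs β=18 → FL=S FR=S RL=W RR=S
t=47: phase=(14,5,18,11) vs β=18 → FL=S FR=S RL=W RR=S


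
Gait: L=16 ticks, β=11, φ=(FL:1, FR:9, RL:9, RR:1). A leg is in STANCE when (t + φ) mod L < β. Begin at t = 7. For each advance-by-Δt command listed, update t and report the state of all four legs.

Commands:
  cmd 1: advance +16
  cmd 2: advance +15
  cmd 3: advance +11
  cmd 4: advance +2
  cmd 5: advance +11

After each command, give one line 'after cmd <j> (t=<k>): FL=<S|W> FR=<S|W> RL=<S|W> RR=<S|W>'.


after cmd 1 (t=23): FL=S FR=S RL=S RR=S
after cmd 2 (t=38): FL=S FR=W RL=W RR=S
after cmd 3 (t=49): FL=S FR=S RL=S RR=S
after cmd 4 (t=51): FL=S FR=W RL=W RR=S
after cmd 5 (t=62): FL=W FR=S RL=S RR=W

start t=7: FL=S FR=S RL=S RR=S
cmd 1: advance +16 → t=23, phase=(8,0,0,8) → FL=S FR=S RL=S RR=S
cmd 2: advance +15 → t=38, phase=(7,15,15,7) → FL=S FR=W RL=W RR=S
cmd 3: advance +11 → t=49, phase=(2,10,10,2) → FL=S FR=S RL=S RR=S
cmd 4: advance +2 → t=51, phase=(4,12,12,4) → FL=S FR=W RL=W RR=S
cmd 5: advance +11 → t=62, phase=(15,7,7,15) → FL=W FR=S RL=S RR=W


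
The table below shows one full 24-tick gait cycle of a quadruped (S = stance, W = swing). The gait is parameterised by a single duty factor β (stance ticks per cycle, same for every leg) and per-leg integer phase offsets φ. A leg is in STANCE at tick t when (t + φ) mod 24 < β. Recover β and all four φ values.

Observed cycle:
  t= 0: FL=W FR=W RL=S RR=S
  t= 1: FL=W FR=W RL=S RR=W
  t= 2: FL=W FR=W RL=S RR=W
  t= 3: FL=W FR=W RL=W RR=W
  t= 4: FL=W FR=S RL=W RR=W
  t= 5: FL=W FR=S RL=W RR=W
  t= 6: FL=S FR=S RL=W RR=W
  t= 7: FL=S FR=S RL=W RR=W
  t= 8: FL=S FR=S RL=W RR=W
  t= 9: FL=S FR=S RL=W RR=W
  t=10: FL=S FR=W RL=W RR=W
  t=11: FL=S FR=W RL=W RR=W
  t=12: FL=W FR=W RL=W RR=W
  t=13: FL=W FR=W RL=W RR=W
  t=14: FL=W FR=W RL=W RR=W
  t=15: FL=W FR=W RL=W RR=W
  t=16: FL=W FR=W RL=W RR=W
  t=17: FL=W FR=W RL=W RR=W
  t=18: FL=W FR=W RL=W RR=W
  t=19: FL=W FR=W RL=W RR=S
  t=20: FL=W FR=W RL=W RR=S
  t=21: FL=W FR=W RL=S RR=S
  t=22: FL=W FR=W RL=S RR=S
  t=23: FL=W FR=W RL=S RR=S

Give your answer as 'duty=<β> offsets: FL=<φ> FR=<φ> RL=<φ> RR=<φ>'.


duty β = stance ticks per leg = 6
FL: stance ticks = 6; W→S at t=6 → φ=18
FR: stance ticks = 6; W→S at t=4 → φ=20
RL: stance ticks = 6; W→S at t=21 → φ=3
RR: stance ticks = 6; W→S at t=19 → φ=5

duty=6 offsets: FL=18 FR=20 RL=3 RR=5


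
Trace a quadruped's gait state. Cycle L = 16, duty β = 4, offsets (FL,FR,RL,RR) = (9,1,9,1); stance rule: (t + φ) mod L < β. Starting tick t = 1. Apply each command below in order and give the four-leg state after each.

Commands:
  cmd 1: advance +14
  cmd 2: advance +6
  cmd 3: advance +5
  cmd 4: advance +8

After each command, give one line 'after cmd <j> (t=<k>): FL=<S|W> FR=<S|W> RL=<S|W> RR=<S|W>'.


after cmd 1 (t=15): FL=W FR=S RL=W RR=S
after cmd 2 (t=21): FL=W FR=W RL=W RR=W
after cmd 3 (t=26): FL=S FR=W RL=S RR=W
after cmd 4 (t=34): FL=W FR=S RL=W RR=S

start t=1: FL=W FR=S RL=W RR=S
cmd 1: advance +14 → t=15, phase=(8,0,8,0) → FL=W FR=S RL=W RR=S
cmd 2: advance +6 → t=21, phase=(14,6,14,6) → FL=W FR=W RL=W RR=W
cmd 3: advance +5 → t=26, phase=(3,11,3,11) → FL=S FR=W RL=S RR=W
cmd 4: advance +8 → t=34, phase=(11,3,11,3) → FL=W FR=S RL=W RR=S


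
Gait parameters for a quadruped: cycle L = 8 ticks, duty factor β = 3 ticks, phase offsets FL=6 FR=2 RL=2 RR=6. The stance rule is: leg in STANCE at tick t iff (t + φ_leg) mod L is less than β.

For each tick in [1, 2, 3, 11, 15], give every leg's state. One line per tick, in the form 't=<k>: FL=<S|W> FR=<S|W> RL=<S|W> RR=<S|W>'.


t=1: FL=W FR=W RL=W RR=W
t=2: FL=S FR=W RL=W RR=S
t=3: FL=S FR=W RL=W RR=S
t=11: FL=S FR=W RL=W RR=S
t=15: FL=W FR=S RL=S RR=W

t=1: phase=(7,3,3,7) vs β=3 → FL=W FR=W RL=W RR=W
t=2: phase=(0,4,4,0) vs β=3 → FL=S FR=W RL=W RR=S
t=3: phase=(1,5,5,1) vs β=3 → FL=S FR=W RL=W RR=S
t=11: phase=(1,5,5,1) vs β=3 → FL=S FR=W RL=W RR=S
t=15: phase=(5,1,1,5) vs β=3 → FL=W FR=S RL=S RR=W


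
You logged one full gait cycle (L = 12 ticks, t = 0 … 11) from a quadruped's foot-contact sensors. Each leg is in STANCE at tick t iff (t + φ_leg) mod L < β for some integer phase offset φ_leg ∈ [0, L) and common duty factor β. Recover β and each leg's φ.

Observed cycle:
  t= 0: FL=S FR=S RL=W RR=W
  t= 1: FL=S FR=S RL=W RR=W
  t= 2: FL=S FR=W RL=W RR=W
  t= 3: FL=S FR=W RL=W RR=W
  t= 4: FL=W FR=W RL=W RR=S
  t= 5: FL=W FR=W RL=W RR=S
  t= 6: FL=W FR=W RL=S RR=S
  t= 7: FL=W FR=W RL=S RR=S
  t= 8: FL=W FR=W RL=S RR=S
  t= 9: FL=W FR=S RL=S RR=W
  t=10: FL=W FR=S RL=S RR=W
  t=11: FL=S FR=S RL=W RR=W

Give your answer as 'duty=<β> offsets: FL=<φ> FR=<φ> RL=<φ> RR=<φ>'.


duty=5 offsets: FL=1 FR=3 RL=6 RR=8

duty β = stance ticks per leg = 5
FL: stance ticks = 5; W→S at t=11 → φ=1
FR: stance ticks = 5; W→S at t=9 → φ=3
RL: stance ticks = 5; W→S at t=6 → φ=6
RR: stance ticks = 5; W→S at t=4 → φ=8


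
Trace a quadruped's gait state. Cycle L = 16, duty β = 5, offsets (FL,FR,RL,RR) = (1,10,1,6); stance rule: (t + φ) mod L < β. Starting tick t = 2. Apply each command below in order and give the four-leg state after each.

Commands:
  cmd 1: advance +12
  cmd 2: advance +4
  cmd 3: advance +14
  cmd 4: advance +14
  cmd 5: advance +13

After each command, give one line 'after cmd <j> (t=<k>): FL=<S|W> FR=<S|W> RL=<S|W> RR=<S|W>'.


after cmd 1 (t=14): FL=W FR=W RL=W RR=S
after cmd 2 (t=18): FL=S FR=W RL=S RR=W
after cmd 3 (t=32): FL=S FR=W RL=S RR=W
after cmd 4 (t=46): FL=W FR=W RL=W RR=S
after cmd 5 (t=59): FL=W FR=W RL=W RR=S

start t=2: FL=S FR=W RL=S RR=W
cmd 1: advance +12 → t=14, phase=(15,8,15,4) → FL=W FR=W RL=W RR=S
cmd 2: advance +4 → t=18, phase=(3,12,3,8) → FL=S FR=W RL=S RR=W
cmd 3: advance +14 → t=32, phase=(1,10,1,6) → FL=S FR=W RL=S RR=W
cmd 4: advance +14 → t=46, phase=(15,8,15,4) → FL=W FR=W RL=W RR=S
cmd 5: advance +13 → t=59, phase=(12,5,12,1) → FL=W FR=W RL=W RR=S


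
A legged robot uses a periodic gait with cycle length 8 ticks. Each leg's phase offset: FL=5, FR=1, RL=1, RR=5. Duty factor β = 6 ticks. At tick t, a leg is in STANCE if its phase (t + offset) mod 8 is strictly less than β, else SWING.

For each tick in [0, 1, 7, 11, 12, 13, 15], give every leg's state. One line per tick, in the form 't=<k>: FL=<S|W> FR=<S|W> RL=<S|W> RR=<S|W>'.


t=0: phase=(5,1,1,5) vs β=6 → FL=S FR=S RL=S RR=S
t=1: phase=(6,2,2,6) vs β=6 → FL=W FR=S RL=S RR=W
t=7: phase=(4,0,0,4) vs β=6 → FL=S FR=S RL=S RR=S
t=11: phase=(0,4,4,0) vs β=6 → FL=S FR=S RL=S RR=S
t=12: phase=(1,5,5,1) vs β=6 → FL=S FR=S RL=S RR=S
t=13: phase=(2,6,6,2) vs β=6 → FL=S FR=W RL=W RR=S
t=15: phase=(4,0,0,4) vs β=6 → FL=S FR=S RL=S RR=S

t=0: FL=S FR=S RL=S RR=S
t=1: FL=W FR=S RL=S RR=W
t=7: FL=S FR=S RL=S RR=S
t=11: FL=S FR=S RL=S RR=S
t=12: FL=S FR=S RL=S RR=S
t=13: FL=S FR=W RL=W RR=S
t=15: FL=S FR=S RL=S RR=S


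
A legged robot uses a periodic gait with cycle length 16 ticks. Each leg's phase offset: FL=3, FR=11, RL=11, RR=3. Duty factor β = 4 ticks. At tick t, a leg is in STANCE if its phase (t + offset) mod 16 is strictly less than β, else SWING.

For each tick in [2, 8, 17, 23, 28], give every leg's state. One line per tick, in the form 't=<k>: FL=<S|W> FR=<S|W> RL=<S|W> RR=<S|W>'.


t=2: FL=W FR=W RL=W RR=W
t=8: FL=W FR=S RL=S RR=W
t=17: FL=W FR=W RL=W RR=W
t=23: FL=W FR=S RL=S RR=W
t=28: FL=W FR=W RL=W RR=W

t=2: phase=(5,13,13,5) vs β=4 → FL=W FR=W RL=W RR=W
t=8: phase=(11,3,3,11) vs β=4 → FL=W FR=S RL=S RR=W
t=17: phase=(4,12,12,4) vs β=4 → FL=W FR=W RL=W RR=W
t=23: phase=(10,2,2,10) vs β=4 → FL=W FR=S RL=S RR=W
t=28: phase=(15,7,7,15) vs β=4 → FL=W FR=W RL=W RR=W


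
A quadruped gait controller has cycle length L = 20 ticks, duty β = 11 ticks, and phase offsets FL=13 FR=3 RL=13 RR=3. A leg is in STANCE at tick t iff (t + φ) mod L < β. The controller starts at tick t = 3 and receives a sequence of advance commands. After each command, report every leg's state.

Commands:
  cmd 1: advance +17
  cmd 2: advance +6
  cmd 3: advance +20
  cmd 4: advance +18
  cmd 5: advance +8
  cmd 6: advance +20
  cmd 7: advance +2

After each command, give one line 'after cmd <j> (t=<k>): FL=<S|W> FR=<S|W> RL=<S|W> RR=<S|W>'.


start t=3: FL=W FR=S RL=W RR=S
cmd 1: advance +17 → t=20, phase=(13,3,13,3) → FL=W FR=S RL=W RR=S
cmd 2: advance +6 → t=26, phase=(19,9,19,9) → FL=W FR=S RL=W RR=S
cmd 3: advance +20 → t=46, phase=(19,9,19,9) → FL=W FR=S RL=W RR=S
cmd 4: advance +18 → t=64, phase=(17,7,17,7) → FL=W FR=S RL=W RR=S
cmd 5: advance +8 → t=72, phase=(5,15,5,15) → FL=S FR=W RL=S RR=W
cmd 6: advance +20 → t=92, phase=(5,15,5,15) → FL=S FR=W RL=S RR=W
cmd 7: advance +2 → t=94, phase=(7,17,7,17) → FL=S FR=W RL=S RR=W

after cmd 1 (t=20): FL=W FR=S RL=W RR=S
after cmd 2 (t=26): FL=W FR=S RL=W RR=S
after cmd 3 (t=46): FL=W FR=S RL=W RR=S
after cmd 4 (t=64): FL=W FR=S RL=W RR=S
after cmd 5 (t=72): FL=S FR=W RL=S RR=W
after cmd 6 (t=92): FL=S FR=W RL=S RR=W
after cmd 7 (t=94): FL=S FR=W RL=S RR=W


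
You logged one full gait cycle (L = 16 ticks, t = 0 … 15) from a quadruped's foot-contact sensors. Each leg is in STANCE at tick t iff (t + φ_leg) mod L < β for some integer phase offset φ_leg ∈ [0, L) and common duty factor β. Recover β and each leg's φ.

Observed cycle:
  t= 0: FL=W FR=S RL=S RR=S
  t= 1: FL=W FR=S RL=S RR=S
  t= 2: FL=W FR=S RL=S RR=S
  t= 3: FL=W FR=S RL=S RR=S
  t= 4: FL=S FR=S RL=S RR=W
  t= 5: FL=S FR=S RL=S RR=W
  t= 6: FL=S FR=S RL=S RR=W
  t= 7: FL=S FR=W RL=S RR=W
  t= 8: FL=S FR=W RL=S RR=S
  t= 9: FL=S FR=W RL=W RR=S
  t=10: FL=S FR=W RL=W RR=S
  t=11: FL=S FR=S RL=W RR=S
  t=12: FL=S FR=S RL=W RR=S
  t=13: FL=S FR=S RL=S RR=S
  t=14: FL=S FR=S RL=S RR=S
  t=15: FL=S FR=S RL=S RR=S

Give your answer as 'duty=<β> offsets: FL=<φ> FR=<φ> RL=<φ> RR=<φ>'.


duty β = stance ticks per leg = 12
FL: stance ticks = 12; W→S at t=4 → φ=12
FR: stance ticks = 12; W→S at t=11 → φ=5
RL: stance ticks = 12; W→S at t=13 → φ=3
RR: stance ticks = 12; W→S at t=8 → φ=8

duty=12 offsets: FL=12 FR=5 RL=3 RR=8


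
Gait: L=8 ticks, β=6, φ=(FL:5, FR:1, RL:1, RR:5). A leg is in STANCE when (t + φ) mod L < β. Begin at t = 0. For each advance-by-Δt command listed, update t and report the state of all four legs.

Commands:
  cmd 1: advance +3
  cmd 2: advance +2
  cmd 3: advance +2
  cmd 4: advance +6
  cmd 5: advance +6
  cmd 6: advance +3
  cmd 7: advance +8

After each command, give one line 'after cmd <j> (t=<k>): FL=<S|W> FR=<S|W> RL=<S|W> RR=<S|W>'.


after cmd 1 (t=3): FL=S FR=S RL=S RR=S
after cmd 2 (t=5): FL=S FR=W RL=W RR=S
after cmd 3 (t=7): FL=S FR=S RL=S RR=S
after cmd 4 (t=13): FL=S FR=W RL=W RR=S
after cmd 5 (t=19): FL=S FR=S RL=S RR=S
after cmd 6 (t=22): FL=S FR=W RL=W RR=S
after cmd 7 (t=30): FL=S FR=W RL=W RR=S

start t=0: FL=S FR=S RL=S RR=S
cmd 1: advance +3 → t=3, phase=(0,4,4,0) → FL=S FR=S RL=S RR=S
cmd 2: advance +2 → t=5, phase=(2,6,6,2) → FL=S FR=W RL=W RR=S
cmd 3: advance +2 → t=7, phase=(4,0,0,4) → FL=S FR=S RL=S RR=S
cmd 4: advance +6 → t=13, phase=(2,6,6,2) → FL=S FR=W RL=W RR=S
cmd 5: advance +6 → t=19, phase=(0,4,4,0) → FL=S FR=S RL=S RR=S
cmd 6: advance +3 → t=22, phase=(3,7,7,3) → FL=S FR=W RL=W RR=S
cmd 7: advance +8 → t=30, phase=(3,7,7,3) → FL=S FR=W RL=W RR=S


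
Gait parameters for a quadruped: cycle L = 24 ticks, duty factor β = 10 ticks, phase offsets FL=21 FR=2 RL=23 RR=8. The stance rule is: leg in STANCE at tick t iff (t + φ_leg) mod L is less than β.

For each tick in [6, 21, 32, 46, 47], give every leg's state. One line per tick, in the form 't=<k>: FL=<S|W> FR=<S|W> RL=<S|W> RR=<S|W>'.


t=6: phase=(3,8,5,14) vs β=10 → FL=S FR=S RL=S RR=W
t=21: phase=(18,23,20,5) vs β=10 → FL=W FR=W RL=W RR=S
t=32: phase=(5,10,7,16) vs β=10 → FL=S FR=W RL=S RR=W
t=46: phase=(19,0,21,6) vs β=10 → FL=W FR=S RL=W RR=S
t=47: phase=(20,1,22,7) vs β=10 → FL=W FR=S RL=W RR=S

t=6: FL=S FR=S RL=S RR=W
t=21: FL=W FR=W RL=W RR=S
t=32: FL=S FR=W RL=S RR=W
t=46: FL=W FR=S RL=W RR=S
t=47: FL=W FR=S RL=W RR=S


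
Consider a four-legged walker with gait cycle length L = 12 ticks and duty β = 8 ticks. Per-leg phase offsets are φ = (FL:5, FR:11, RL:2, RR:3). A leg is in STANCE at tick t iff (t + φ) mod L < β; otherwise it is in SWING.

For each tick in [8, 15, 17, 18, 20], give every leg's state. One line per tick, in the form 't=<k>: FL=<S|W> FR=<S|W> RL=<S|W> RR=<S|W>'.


t=8: phase=(1,7,10,11) vs β=8 → FL=S FR=S RL=W RR=W
t=15: phase=(8,2,5,6) vs β=8 → FL=W FR=S RL=S RR=S
t=17: phase=(10,4,7,8) vs β=8 → FL=W FR=S RL=S RR=W
t=18: phase=(11,5,8,9) vs β=8 → FL=W FR=S RL=W RR=W
t=20: phase=(1,7,10,11) vs β=8 → FL=S FR=S RL=W RR=W

t=8: FL=S FR=S RL=W RR=W
t=15: FL=W FR=S RL=S RR=S
t=17: FL=W FR=S RL=S RR=W
t=18: FL=W FR=S RL=W RR=W
t=20: FL=S FR=S RL=W RR=W


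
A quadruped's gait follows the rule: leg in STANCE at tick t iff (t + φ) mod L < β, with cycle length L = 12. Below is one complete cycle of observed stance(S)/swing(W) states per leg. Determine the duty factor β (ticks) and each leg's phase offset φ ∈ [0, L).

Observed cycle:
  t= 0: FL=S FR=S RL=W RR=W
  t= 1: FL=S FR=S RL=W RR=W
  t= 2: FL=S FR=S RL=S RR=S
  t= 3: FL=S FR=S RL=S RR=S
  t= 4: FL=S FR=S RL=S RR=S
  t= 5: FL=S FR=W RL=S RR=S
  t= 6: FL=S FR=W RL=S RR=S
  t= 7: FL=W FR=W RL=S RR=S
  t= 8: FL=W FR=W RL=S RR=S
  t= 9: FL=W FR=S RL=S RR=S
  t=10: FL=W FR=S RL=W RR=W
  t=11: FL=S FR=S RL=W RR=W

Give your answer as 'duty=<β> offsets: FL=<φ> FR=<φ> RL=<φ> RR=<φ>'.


duty=8 offsets: FL=1 FR=3 RL=10 RR=10

duty β = stance ticks per leg = 8
FL: stance ticks = 8; W→S at t=11 → φ=1
FR: stance ticks = 8; W→S at t=9 → φ=3
RL: stance ticks = 8; W→S at t=2 → φ=10
RR: stance ticks = 8; W→S at t=2 → φ=10


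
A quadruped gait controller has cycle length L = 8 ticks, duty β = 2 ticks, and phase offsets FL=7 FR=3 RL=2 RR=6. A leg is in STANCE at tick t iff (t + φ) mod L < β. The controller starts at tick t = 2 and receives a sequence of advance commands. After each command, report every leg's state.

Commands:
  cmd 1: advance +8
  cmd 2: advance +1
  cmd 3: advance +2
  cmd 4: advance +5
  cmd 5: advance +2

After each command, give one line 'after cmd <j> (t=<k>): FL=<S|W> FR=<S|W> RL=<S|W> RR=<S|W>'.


after cmd 1 (t=10): FL=S FR=W RL=W RR=S
after cmd 2 (t=11): FL=W FR=W RL=W RR=S
after cmd 3 (t=13): FL=W FR=S RL=W RR=W
after cmd 4 (t=18): FL=S FR=W RL=W RR=S
after cmd 5 (t=20): FL=W FR=W RL=W RR=W

start t=2: FL=S FR=W RL=W RR=S
cmd 1: advance +8 → t=10, phase=(1,5,4,0) → FL=S FR=W RL=W RR=S
cmd 2: advance +1 → t=11, phase=(2,6,5,1) → FL=W FR=W RL=W RR=S
cmd 3: advance +2 → t=13, phase=(4,0,7,3) → FL=W FR=S RL=W RR=W
cmd 4: advance +5 → t=18, phase=(1,5,4,0) → FL=S FR=W RL=W RR=S
cmd 5: advance +2 → t=20, phase=(3,7,6,2) → FL=W FR=W RL=W RR=W


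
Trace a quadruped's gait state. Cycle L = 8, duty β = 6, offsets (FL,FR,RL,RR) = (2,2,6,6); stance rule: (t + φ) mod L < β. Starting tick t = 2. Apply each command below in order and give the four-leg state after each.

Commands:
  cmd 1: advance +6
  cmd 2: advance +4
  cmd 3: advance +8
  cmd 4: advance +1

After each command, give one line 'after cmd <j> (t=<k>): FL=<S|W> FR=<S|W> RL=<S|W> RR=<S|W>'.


start t=2: FL=S FR=S RL=S RR=S
cmd 1: advance +6 → t=8, phase=(2,2,6,6) → FL=S FR=S RL=W RR=W
cmd 2: advance +4 → t=12, phase=(6,6,2,2) → FL=W FR=W RL=S RR=S
cmd 3: advance +8 → t=20, phase=(6,6,2,2) → FL=W FR=W RL=S RR=S
cmd 4: advance +1 → t=21, phase=(7,7,3,3) → FL=W FR=W RL=S RR=S

after cmd 1 (t=8): FL=S FR=S RL=W RR=W
after cmd 2 (t=12): FL=W FR=W RL=S RR=S
after cmd 3 (t=20): FL=W FR=W RL=S RR=S
after cmd 4 (t=21): FL=W FR=W RL=S RR=S


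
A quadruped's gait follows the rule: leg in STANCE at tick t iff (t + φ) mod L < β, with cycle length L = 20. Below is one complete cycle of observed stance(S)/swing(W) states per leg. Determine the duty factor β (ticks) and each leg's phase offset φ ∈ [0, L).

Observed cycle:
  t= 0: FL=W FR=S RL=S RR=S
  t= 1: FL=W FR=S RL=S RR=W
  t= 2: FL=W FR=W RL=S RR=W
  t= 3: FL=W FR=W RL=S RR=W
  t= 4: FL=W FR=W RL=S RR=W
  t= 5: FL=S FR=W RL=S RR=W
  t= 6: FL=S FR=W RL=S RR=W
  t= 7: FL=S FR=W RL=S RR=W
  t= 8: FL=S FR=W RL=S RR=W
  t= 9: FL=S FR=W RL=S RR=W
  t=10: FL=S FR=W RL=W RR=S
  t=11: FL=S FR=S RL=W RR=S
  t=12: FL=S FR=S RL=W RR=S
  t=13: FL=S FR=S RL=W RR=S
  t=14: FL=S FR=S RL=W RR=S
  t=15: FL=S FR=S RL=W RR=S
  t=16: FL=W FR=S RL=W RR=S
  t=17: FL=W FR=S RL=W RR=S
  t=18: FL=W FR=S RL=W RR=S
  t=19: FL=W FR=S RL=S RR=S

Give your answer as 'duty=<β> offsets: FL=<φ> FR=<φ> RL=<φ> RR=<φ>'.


duty=11 offsets: FL=15 FR=9 RL=1 RR=10

duty β = stance ticks per leg = 11
FL: stance ticks = 11; W→S at t=5 → φ=15
FR: stance ticks = 11; W→S at t=11 → φ=9
RL: stance ticks = 11; W→S at t=19 → φ=1
RR: stance ticks = 11; W→S at t=10 → φ=10


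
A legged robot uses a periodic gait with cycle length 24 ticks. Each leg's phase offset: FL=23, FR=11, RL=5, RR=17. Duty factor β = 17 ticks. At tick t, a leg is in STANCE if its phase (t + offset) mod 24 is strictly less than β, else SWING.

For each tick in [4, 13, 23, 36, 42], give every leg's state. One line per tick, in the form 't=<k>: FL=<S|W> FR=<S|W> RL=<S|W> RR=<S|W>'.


t=4: phase=(3,15,9,21) vs β=17 → FL=S FR=S RL=S RR=W
t=13: phase=(12,0,18,6) vs β=17 → FL=S FR=S RL=W RR=S
t=23: phase=(22,10,4,16) vs β=17 → FL=W FR=S RL=S RR=S
t=36: phase=(11,23,17,5) vs β=17 → FL=S FR=W RL=W RR=S
t=42: phase=(17,5,23,11) vs β=17 → FL=W FR=S RL=W RR=S

t=4: FL=S FR=S RL=S RR=W
t=13: FL=S FR=S RL=W RR=S
t=23: FL=W FR=S RL=S RR=S
t=36: FL=S FR=W RL=W RR=S
t=42: FL=W FR=S RL=W RR=S


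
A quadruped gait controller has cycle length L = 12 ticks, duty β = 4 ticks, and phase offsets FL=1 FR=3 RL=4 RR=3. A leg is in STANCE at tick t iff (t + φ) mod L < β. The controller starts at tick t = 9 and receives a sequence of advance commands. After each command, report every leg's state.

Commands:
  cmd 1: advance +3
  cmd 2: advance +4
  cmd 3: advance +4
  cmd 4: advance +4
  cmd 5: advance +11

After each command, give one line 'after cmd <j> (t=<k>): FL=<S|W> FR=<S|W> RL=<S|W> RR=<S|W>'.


start t=9: FL=W FR=S RL=S RR=S
cmd 1: advance +3 → t=12, phase=(1,3,4,3) → FL=S FR=S RL=W RR=S
cmd 2: advance +4 → t=16, phase=(5,7,8,7) → FL=W FR=W RL=W RR=W
cmd 3: advance +4 → t=20, phase=(9,11,0,11) → FL=W FR=W RL=S RR=W
cmd 4: advance +4 → t=24, phase=(1,3,4,3) → FL=S FR=S RL=W RR=S
cmd 5: advance +11 → t=35, phase=(0,2,3,2) → FL=S FR=S RL=S RR=S

after cmd 1 (t=12): FL=S FR=S RL=W RR=S
after cmd 2 (t=16): FL=W FR=W RL=W RR=W
after cmd 3 (t=20): FL=W FR=W RL=S RR=W
after cmd 4 (t=24): FL=S FR=S RL=W RR=S
after cmd 5 (t=35): FL=S FR=S RL=S RR=S


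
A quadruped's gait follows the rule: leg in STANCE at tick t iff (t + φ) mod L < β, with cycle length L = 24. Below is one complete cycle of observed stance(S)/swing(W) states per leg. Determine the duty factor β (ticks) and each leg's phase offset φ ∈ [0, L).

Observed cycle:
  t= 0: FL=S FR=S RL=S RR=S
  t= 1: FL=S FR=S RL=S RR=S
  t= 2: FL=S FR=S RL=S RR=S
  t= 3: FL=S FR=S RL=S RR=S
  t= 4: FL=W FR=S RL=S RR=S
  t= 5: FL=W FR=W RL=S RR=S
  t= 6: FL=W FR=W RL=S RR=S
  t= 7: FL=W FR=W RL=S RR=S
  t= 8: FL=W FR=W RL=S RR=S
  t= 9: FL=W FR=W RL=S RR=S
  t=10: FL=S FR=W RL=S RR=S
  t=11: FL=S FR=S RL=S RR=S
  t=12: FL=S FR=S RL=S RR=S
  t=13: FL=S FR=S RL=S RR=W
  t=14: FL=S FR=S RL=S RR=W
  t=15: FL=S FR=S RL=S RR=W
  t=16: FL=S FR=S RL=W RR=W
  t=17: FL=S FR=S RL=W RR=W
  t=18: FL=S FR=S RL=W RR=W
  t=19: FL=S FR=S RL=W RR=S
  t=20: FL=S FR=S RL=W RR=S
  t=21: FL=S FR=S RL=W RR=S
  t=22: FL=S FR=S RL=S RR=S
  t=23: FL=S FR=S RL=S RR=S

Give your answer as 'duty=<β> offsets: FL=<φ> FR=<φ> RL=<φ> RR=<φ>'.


duty=18 offsets: FL=14 FR=13 RL=2 RR=5

duty β = stance ticks per leg = 18
FL: stance ticks = 18; W→S at t=10 → φ=14
FR: stance ticks = 18; W→S at t=11 → φ=13
RL: stance ticks = 18; W→S at t=22 → φ=2
RR: stance ticks = 18; W→S at t=19 → φ=5


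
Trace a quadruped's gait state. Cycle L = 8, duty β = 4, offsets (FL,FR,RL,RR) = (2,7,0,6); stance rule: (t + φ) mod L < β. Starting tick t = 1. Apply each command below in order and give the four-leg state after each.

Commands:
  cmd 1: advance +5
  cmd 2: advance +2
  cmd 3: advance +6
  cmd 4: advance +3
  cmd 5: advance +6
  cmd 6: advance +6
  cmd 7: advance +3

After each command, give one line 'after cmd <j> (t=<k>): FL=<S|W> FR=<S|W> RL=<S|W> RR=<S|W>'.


after cmd 1 (t=6): FL=S FR=W RL=W RR=W
after cmd 2 (t=8): FL=S FR=W RL=S RR=W
after cmd 3 (t=14): FL=S FR=W RL=W RR=W
after cmd 4 (t=17): FL=S FR=S RL=S RR=W
after cmd 5 (t=23): FL=S FR=W RL=W RR=W
after cmd 6 (t=29): FL=W FR=W RL=W RR=S
after cmd 7 (t=32): FL=S FR=W RL=S RR=W

start t=1: FL=S FR=S RL=S RR=W
cmd 1: advance +5 → t=6, phase=(0,5,6,4) → FL=S FR=W RL=W RR=W
cmd 2: advance +2 → t=8, phase=(2,7,0,6) → FL=S FR=W RL=S RR=W
cmd 3: advance +6 → t=14, phase=(0,5,6,4) → FL=S FR=W RL=W RR=W
cmd 4: advance +3 → t=17, phase=(3,0,1,7) → FL=S FR=S RL=S RR=W
cmd 5: advance +6 → t=23, phase=(1,6,7,5) → FL=S FR=W RL=W RR=W
cmd 6: advance +6 → t=29, phase=(7,4,5,3) → FL=W FR=W RL=W RR=S
cmd 7: advance +3 → t=32, phase=(2,7,0,6) → FL=S FR=W RL=S RR=W


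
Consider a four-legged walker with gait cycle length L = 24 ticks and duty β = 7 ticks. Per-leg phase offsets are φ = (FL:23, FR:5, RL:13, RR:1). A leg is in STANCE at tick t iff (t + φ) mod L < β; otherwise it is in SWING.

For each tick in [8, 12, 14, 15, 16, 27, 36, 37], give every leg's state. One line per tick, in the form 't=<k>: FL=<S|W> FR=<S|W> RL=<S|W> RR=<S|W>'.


t=8: FL=W FR=W RL=W RR=W
t=12: FL=W FR=W RL=S RR=W
t=14: FL=W FR=W RL=S RR=W
t=15: FL=W FR=W RL=S RR=W
t=16: FL=W FR=W RL=S RR=W
t=27: FL=S FR=W RL=W RR=S
t=36: FL=W FR=W RL=S RR=W
t=37: FL=W FR=W RL=S RR=W

t=8: phase=(7,13,21,9) vs β=7 → FL=W FR=W RL=W RR=W
t=12: phase=(11,17,1,13) vs β=7 → FL=W FR=W RL=S RR=W
t=14: phase=(13,19,3,15) vs β=7 → FL=W FR=W RL=S RR=W
t=15: phase=(14,20,4,16) vs β=7 → FL=W FR=W RL=S RR=W
t=16: phase=(15,21,5,17) vs β=7 → FL=W FR=W RL=S RR=W
t=27: phase=(2,8,16,4) vs β=7 → FL=S FR=W RL=W RR=S
t=36: phase=(11,17,1,13) vs β=7 → FL=W FR=W RL=S RR=W
t=37: phase=(12,18,2,14) vs β=7 → FL=W FR=W RL=S RR=W


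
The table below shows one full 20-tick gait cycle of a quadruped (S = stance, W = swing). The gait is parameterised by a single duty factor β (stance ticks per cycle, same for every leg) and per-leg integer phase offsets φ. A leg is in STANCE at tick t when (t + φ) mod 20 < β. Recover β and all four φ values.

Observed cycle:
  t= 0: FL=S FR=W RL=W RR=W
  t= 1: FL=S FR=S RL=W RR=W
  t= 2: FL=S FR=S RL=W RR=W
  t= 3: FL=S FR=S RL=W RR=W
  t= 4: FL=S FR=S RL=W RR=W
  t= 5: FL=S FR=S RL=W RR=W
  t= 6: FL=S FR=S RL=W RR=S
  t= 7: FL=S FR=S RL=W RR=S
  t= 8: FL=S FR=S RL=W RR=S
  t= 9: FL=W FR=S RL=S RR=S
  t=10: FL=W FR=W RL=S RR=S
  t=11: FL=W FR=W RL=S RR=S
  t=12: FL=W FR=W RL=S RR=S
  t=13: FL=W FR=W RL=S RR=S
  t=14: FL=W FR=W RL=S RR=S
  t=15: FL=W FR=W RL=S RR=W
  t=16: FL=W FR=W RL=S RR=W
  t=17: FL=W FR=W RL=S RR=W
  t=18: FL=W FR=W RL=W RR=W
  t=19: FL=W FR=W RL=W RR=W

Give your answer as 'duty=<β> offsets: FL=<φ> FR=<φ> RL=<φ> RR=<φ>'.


duty=9 offsets: FL=0 FR=19 RL=11 RR=14

duty β = stance ticks per leg = 9
FL: stance ticks = 9; W→S at t=0 → φ=0
FR: stance ticks = 9; W→S at t=1 → φ=19
RL: stance ticks = 9; W→S at t=9 → φ=11
RR: stance ticks = 9; W→S at t=6 → φ=14


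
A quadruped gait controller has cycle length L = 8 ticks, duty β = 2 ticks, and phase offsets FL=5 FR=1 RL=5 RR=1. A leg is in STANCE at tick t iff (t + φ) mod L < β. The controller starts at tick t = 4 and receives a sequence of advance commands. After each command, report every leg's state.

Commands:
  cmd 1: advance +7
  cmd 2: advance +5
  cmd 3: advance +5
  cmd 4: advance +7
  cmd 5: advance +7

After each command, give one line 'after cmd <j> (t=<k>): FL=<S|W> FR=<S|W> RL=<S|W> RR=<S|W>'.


start t=4: FL=S FR=W RL=S RR=W
cmd 1: advance +7 → t=11, phase=(0,4,0,4) → FL=S FR=W RL=S RR=W
cmd 2: advance +5 → t=16, phase=(5,1,5,1) → FL=W FR=S RL=W RR=S
cmd 3: advance +5 → t=21, phase=(2,6,2,6) → FL=W FR=W RL=W RR=W
cmd 4: advance +7 → t=28, phase=(1,5,1,5) → FL=S FR=W RL=S RR=W
cmd 5: advance +7 → t=35, phase=(0,4,0,4) → FL=S FR=W RL=S RR=W

after cmd 1 (t=11): FL=S FR=W RL=S RR=W
after cmd 2 (t=16): FL=W FR=S RL=W RR=S
after cmd 3 (t=21): FL=W FR=W RL=W RR=W
after cmd 4 (t=28): FL=S FR=W RL=S RR=W
after cmd 5 (t=35): FL=S FR=W RL=S RR=W


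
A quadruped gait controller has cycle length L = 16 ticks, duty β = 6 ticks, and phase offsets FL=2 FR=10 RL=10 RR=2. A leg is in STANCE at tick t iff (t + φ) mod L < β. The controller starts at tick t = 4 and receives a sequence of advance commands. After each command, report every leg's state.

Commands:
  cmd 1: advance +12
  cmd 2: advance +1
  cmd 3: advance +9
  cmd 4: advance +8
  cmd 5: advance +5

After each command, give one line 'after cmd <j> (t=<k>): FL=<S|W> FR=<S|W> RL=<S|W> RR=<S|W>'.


after cmd 1 (t=16): FL=S FR=W RL=W RR=S
after cmd 2 (t=17): FL=S FR=W RL=W RR=S
after cmd 3 (t=26): FL=W FR=S RL=S RR=W
after cmd 4 (t=34): FL=S FR=W RL=W RR=S
after cmd 5 (t=39): FL=W FR=S RL=S RR=W

start t=4: FL=W FR=W RL=W RR=W
cmd 1: advance +12 → t=16, phase=(2,10,10,2) → FL=S FR=W RL=W RR=S
cmd 2: advance +1 → t=17, phase=(3,11,11,3) → FL=S FR=W RL=W RR=S
cmd 3: advance +9 → t=26, phase=(12,4,4,12) → FL=W FR=S RL=S RR=W
cmd 4: advance +8 → t=34, phase=(4,12,12,4) → FL=S FR=W RL=W RR=S
cmd 5: advance +5 → t=39, phase=(9,1,1,9) → FL=W FR=S RL=S RR=W


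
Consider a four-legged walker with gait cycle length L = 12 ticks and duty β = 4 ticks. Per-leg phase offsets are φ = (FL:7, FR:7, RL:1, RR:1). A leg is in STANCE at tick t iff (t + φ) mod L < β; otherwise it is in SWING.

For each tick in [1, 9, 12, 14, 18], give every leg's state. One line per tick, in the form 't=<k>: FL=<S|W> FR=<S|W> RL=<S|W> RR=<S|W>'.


t=1: FL=W FR=W RL=S RR=S
t=9: FL=W FR=W RL=W RR=W
t=12: FL=W FR=W RL=S RR=S
t=14: FL=W FR=W RL=S RR=S
t=18: FL=S FR=S RL=W RR=W

t=1: phase=(8,8,2,2) vs β=4 → FL=W FR=W RL=S RR=S
t=9: phase=(4,4,10,10) vs β=4 → FL=W FR=W RL=W RR=W
t=12: phase=(7,7,1,1) vs β=4 → FL=W FR=W RL=S RR=S
t=14: phase=(9,9,3,3) vs β=4 → FL=W FR=W RL=S RR=S
t=18: phase=(1,1,7,7) vs β=4 → FL=S FR=S RL=W RR=W


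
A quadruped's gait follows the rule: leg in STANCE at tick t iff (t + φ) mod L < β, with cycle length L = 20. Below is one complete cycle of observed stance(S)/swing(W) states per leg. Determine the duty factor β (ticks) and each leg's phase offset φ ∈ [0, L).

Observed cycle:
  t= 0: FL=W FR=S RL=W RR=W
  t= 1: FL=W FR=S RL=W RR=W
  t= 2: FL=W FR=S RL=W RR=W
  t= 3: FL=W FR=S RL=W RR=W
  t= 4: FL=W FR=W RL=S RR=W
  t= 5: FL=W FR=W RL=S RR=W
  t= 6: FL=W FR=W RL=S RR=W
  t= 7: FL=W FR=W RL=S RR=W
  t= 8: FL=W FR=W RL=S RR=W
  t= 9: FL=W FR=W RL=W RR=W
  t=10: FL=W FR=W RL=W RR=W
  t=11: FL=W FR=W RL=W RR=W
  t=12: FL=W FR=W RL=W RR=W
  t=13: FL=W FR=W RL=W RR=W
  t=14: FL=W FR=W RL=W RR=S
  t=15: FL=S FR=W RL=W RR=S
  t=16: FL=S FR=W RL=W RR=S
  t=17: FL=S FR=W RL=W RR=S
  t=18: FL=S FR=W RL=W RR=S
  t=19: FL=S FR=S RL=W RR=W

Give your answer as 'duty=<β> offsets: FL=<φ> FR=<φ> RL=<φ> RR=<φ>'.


duty=5 offsets: FL=5 FR=1 RL=16 RR=6

duty β = stance ticks per leg = 5
FL: stance ticks = 5; W→S at t=15 → φ=5
FR: stance ticks = 5; W→S at t=19 → φ=1
RL: stance ticks = 5; W→S at t=4 → φ=16
RR: stance ticks = 5; W→S at t=14 → φ=6


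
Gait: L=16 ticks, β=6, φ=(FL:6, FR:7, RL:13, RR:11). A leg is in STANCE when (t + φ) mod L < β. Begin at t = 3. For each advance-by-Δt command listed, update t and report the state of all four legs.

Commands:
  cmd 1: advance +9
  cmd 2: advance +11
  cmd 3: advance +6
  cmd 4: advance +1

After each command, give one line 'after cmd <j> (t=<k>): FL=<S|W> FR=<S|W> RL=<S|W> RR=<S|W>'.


start t=3: FL=W FR=W RL=S RR=W
cmd 1: advance +9 → t=12, phase=(2,3,9,7) → FL=S FR=S RL=W RR=W
cmd 2: advance +11 → t=23, phase=(13,14,4,2) → FL=W FR=W RL=S RR=S
cmd 3: advance +6 → t=29, phase=(3,4,10,8) → FL=S FR=S RL=W RR=W
cmd 4: advance +1 → t=30, phase=(4,5,11,9) → FL=S FR=S RL=W RR=W

after cmd 1 (t=12): FL=S FR=S RL=W RR=W
after cmd 2 (t=23): FL=W FR=W RL=S RR=S
after cmd 3 (t=29): FL=S FR=S RL=W RR=W
after cmd 4 (t=30): FL=S FR=S RL=W RR=W


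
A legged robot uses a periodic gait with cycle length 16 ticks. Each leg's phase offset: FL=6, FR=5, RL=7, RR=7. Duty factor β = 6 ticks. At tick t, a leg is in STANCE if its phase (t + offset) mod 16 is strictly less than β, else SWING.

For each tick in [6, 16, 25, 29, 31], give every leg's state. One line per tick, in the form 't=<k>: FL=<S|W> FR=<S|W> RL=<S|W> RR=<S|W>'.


t=6: FL=W FR=W RL=W RR=W
t=16: FL=W FR=S RL=W RR=W
t=25: FL=W FR=W RL=S RR=S
t=29: FL=S FR=S RL=S RR=S
t=31: FL=S FR=S RL=W RR=W

t=6: phase=(12,11,13,13) vs β=6 → FL=W FR=W RL=W RR=W
t=16: phase=(6,5,7,7) vs β=6 → FL=W FR=S RL=W RR=W
t=25: phase=(15,14,0,0) vs β=6 → FL=W FR=W RL=S RR=S
t=29: phase=(3,2,4,4) vs β=6 → FL=S FR=S RL=S RR=S
t=31: phase=(5,4,6,6) vs β=6 → FL=S FR=S RL=W RR=W


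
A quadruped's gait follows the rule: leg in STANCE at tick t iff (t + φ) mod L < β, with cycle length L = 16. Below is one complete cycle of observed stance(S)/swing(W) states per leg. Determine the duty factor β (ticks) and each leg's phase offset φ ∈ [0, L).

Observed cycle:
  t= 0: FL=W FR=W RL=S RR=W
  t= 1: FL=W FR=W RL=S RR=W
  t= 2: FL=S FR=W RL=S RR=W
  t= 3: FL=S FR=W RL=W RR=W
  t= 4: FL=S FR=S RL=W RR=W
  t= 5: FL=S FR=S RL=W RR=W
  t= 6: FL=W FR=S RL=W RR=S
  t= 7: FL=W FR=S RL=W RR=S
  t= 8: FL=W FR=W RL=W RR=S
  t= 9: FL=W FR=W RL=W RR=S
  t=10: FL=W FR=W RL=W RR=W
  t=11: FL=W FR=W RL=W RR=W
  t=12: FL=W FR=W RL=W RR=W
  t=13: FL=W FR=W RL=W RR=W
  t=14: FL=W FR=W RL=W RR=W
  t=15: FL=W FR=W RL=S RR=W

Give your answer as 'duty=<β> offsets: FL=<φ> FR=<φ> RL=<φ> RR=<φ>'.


duty=4 offsets: FL=14 FR=12 RL=1 RR=10

duty β = stance ticks per leg = 4
FL: stance ticks = 4; W→S at t=2 → φ=14
FR: stance ticks = 4; W→S at t=4 → φ=12
RL: stance ticks = 4; W→S at t=15 → φ=1
RR: stance ticks = 4; W→S at t=6 → φ=10


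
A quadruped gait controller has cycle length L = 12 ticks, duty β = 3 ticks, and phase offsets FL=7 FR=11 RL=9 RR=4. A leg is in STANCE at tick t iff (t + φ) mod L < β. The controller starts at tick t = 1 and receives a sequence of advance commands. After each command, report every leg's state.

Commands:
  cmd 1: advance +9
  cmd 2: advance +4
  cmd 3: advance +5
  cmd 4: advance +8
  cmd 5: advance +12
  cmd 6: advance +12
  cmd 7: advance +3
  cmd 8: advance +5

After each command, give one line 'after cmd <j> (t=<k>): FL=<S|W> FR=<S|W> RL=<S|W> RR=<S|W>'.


start t=1: FL=W FR=S RL=W RR=W
cmd 1: advance +9 → t=10, phase=(5,9,7,2) → FL=W FR=W RL=W RR=S
cmd 2: advance +4 → t=14, phase=(9,1,11,6) → FL=W FR=S RL=W RR=W
cmd 3: advance +5 → t=19, phase=(2,6,4,11) → FL=S FR=W RL=W RR=W
cmd 4: advance +8 → t=27, phase=(10,2,0,7) → FL=W FR=S RL=S RR=W
cmd 5: advance +12 → t=39, phase=(10,2,0,7) → FL=W FR=S RL=S RR=W
cmd 6: advance +12 → t=51, phase=(10,2,0,7) → FL=W FR=S RL=S RR=W
cmd 7: advance +3 → t=54, phase=(1,5,3,10) → FL=S FR=W RL=W RR=W
cmd 8: advance +5 → t=59, phase=(6,10,8,3) → FL=W FR=W RL=W RR=W

after cmd 1 (t=10): FL=W FR=W RL=W RR=S
after cmd 2 (t=14): FL=W FR=S RL=W RR=W
after cmd 3 (t=19): FL=S FR=W RL=W RR=W
after cmd 4 (t=27): FL=W FR=S RL=S RR=W
after cmd 5 (t=39): FL=W FR=S RL=S RR=W
after cmd 6 (t=51): FL=W FR=S RL=S RR=W
after cmd 7 (t=54): FL=S FR=W RL=W RR=W
after cmd 8 (t=59): FL=W FR=W RL=W RR=W


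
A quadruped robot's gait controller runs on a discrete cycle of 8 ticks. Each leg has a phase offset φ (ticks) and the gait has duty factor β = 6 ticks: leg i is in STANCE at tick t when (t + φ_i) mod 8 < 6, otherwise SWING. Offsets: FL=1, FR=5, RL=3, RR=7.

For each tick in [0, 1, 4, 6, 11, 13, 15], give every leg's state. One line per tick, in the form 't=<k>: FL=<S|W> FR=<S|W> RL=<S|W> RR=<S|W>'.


t=0: FL=S FR=S RL=S RR=W
t=1: FL=S FR=W RL=S RR=S
t=4: FL=S FR=S RL=W RR=S
t=6: FL=W FR=S RL=S RR=S
t=11: FL=S FR=S RL=W RR=S
t=13: FL=W FR=S RL=S RR=S
t=15: FL=S FR=S RL=S RR=W

t=0: phase=(1,5,3,7) vs β=6 → FL=S FR=S RL=S RR=W
t=1: phase=(2,6,4,0) vs β=6 → FL=S FR=W RL=S RR=S
t=4: phase=(5,1,7,3) vs β=6 → FL=S FR=S RL=W RR=S
t=6: phase=(7,3,1,5) vs β=6 → FL=W FR=S RL=S RR=S
t=11: phase=(4,0,6,2) vs β=6 → FL=S FR=S RL=W RR=S
t=13: phase=(6,2,0,4) vs β=6 → FL=W FR=S RL=S RR=S
t=15: phase=(0,4,2,6) vs β=6 → FL=S FR=S RL=S RR=W
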